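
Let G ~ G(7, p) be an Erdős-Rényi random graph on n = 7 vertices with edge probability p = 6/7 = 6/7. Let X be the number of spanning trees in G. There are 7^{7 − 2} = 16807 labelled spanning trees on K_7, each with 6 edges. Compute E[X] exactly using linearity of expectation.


K_7 has 7^{7 − 2} = 16807 labelled spanning trees.
For each such spanning tree H, let X_H = 1 if all 6 edges of H are present in G. Then P[X_H = 1] = p^{6} = (6/7)^{6} = 46656/117649.
Summing the indicators: E[X] = Σ_H E[X_H] = 16807 · p^{6} = 16807 · 46656/117649 = 46656/7.
Numerically: E[X] ≈ 6.67e+03.

E[X] = 16807 · (6/7)^{6} = 46656/7 ≈ 6.67e+03.


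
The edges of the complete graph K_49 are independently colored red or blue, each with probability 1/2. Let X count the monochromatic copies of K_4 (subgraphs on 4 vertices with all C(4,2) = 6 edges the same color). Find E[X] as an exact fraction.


Let X = Σ_S X_S over the C(49, 4) = 211876 subsets S of size 4, where X_S = 1 if the K_4 on S is monochromatic.
For a fixed S, the K_4 on S has C(4, 2) = 6 edges. P[all 6 edges red] = (1/2)^6, and likewise for blue, so P[monochromatic] = 2·(1/2)^6 = 2^{1 − 6} = 1/32.
By linearity of expectation: E[X] = C(49, 4) · 2^{1 − 6} = 211876 · 1/32 = 52969/8.
Numerically: E[X] ≈ 6621.125000.

E[X] = C(49,4)·2^(1−C(4,2)) = 52969/8 ≈ 6621.125000.


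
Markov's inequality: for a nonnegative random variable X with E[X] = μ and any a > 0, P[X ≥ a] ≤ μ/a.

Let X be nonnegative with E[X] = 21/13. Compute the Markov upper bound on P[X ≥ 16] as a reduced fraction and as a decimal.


μ = E[X] = 21/13, a = 16.
Markov: P[X ≥ 16] ≤ μ/a = (21/13)/16 = 21/208.
Numerically: ≈ 0.100962.
(Since a = 16 > μ = 1.615385, the bound 21/208 is < 1 and informative.)

P[X ≥ 16] ≤ 21/208 ≈ 0.100962.


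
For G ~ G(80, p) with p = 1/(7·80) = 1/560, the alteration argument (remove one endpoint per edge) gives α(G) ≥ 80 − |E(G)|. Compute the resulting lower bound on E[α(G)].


E[|E(G)|] = C(80, 2)·p = 3160 · (1/560) = 79/14.
E[α(G)] ≥ n − E[|E(G)|] = 80 − 79/14 = 1041/14.
Numerically: ≈ 74.357.
(This is only a lower bound; the true E[α(G)] may be larger.)

E[α(G)] ≥ 1041/14 ≈ 74.357.


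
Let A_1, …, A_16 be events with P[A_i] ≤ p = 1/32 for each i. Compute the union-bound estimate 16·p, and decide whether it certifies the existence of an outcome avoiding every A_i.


Union bound: P[∪_{i=1}^{16} A_i] ≤ Σ_i P[A_i] ≤ 16·p = 16·(1/32) = 1/2.
Numerically: 1/2 ≈ 0.500000.
Is 1/2 < 1? YES.
Since P[∪ A_i] ≤ 1/2 < 1, the complement has P[∩ A_i^c] ≥ 1 − 1/2 = 1/2 > 0, so some outcome avoids every A_i.

16·p = 1/2 ≈ 0.500000; existence CERTIFIED by the union bound.


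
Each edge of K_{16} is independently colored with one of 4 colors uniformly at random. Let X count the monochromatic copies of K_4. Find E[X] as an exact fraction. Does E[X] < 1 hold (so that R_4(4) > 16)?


E[X] = C(16, 4) · 4^{1 − 6} = 1820 · 4^{−5} = 1820/1024.
As a reduced fraction: E[X] = 455/256 ≈ 1.7773.
Is E[X] < 1? NO.
Since E[X] ≥ 1, the first-moment bound is inconclusive at n = 16; it does NOT by itself certify R_4(4) > 16.

E[X] = 455/256 ≈ 1.7773; E[X] ≥ 1; first-moment method inconclusive here.


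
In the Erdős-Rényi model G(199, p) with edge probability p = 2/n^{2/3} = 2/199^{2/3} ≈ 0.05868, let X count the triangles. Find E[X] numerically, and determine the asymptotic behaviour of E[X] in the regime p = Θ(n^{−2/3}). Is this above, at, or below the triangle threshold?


Number of potential triangles: C(199, 3) = 1293699.
Each occurs with probability p³ ≈ (0.05868)³ ≈ 2.020151e-04.
By linearity: E[X] = C(199, 3)·p³ ≈ 1293699 · 2.020151e-04 ≈ 261.3467.
Since α = 2/3 < 1, p = c/n^{2/3} ≫ 1/n is above the triangle threshold p ~ 1/n. Asymptotically E[X] ~ (c³/6)·n^{3(1−α)} = (2³/6)·n^{1} → ∞; triangles are abundant w.h.p.

E[X] ≈ 261.3467; in regime p = Θ(1/n^{2/3}) E[X] diverges (above the triangle threshold p ~ 1/n).


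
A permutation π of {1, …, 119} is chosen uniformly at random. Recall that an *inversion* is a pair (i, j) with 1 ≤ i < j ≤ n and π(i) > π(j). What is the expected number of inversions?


Write X = Σ X_I over the C(119, 2) = 7021 pairs i < j, with X_I the indicator of one inversion.
There are 7021 indicators.
For each fixed pair i < j, the values π(i) and π(j) are two distinct elements of {1, …, 119} in uniformly random order; by symmetry P[π(i) > π(j)] = 1/2.
By linearity: E[X] = 7021 · (1/2) = C(119, 2) · (1/2) = 7021/2 = 7021/2 ≈ 3510.500.

E[X] = 7021/2 = 3510.500.


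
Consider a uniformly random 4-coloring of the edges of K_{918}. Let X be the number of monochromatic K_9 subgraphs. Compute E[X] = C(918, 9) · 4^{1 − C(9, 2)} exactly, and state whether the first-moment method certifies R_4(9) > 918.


E[X] = C(918, 9) · 4^{1 − 36} = 1226696518272037432620 · 4^{−35} = 1226696518272037432620/1180591620717411303424.
As a reduced fraction: E[X] = 306674129568009358155/295147905179352825856 ≈ 1.0391.
Is E[X] < 1? NO.
Since E[X] ≥ 1, the first-moment bound is inconclusive at n = 918; it does NOT by itself certify R_4(9) > 918.

E[X] = 306674129568009358155/295147905179352825856 ≈ 1.0391; E[X] ≥ 1; first-moment method inconclusive here.


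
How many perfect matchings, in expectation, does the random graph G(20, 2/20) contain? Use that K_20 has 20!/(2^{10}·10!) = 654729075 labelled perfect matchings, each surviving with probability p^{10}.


K_20 has 20!/(2^{10}·10!) = 654729075 labelled perfect matchings.
For each such perfect matching H, let X_H = 1 if all 10 edges of H are present in G. Then P[X_H = 1] = p^{10} = (1/10)^{10} = 1/10000000000.
Summing the indicators: E[X] = Σ_H E[X_H] = 654729075 · p^{10} = 654729075 · 1/10000000000 = 26189163/400000000.
Numerically: E[X] ≈ 0.0655.

E[X] = 654729075 · (1/10)^{10} = 26189163/400000000 ≈ 0.0655.


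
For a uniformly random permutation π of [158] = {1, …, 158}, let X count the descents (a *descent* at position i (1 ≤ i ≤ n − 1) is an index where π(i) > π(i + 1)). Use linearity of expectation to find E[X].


Write X = Σ X_I over i = 1, …, 157, with X_I the indicator of one descent.
There are 157 indicators.
For each fixed i, the pair (π(i), π(i+1)) is a uniformly random ordered pair of distinct values from {1, …, 158}; by symmetry P[π(i) > π(i+1)] = 1/2.
By linearity: E[X] = 157 · (1/2) = (158 − 1) · (1/2) = 157/2 ≈ 78.500000.

E[X] = 157/2 = 78.500000.


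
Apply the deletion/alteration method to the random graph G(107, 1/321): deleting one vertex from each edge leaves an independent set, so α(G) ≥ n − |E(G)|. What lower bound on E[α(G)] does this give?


E[|E(G)|] = C(107, 2)·p = 5671 · (1/321) = 53/3.
E[α(G)] ≥ n − E[|E(G)|] = 107 − 53/3 = 268/3.
Numerically: ≈ 89.333333.
(This is only a lower bound; the true E[α(G)] may be larger.)

E[α(G)] ≥ 268/3 ≈ 89.333333.


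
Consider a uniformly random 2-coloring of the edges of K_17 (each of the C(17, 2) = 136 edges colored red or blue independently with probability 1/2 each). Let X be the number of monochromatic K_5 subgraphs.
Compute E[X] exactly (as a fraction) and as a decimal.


Let X = Σ_S X_S over the C(17, 5) = 6188 subsets S of size 5, where X_S = 1 if the K_5 on S is monochromatic.
For a fixed S, the K_5 on S has C(5, 2) = 10 edges. P[all 10 edges red] = (1/2)^10, and likewise for blue, so P[monochromatic] = 2·(1/2)^10 = 2^{1 − 10} = 1/512.
Summing: E[X] = C(17, 5) · 2^{1 − 10} = 6188 · 1/512 = 1547/128.
Numerically: E[X] ≈ 12.08594.

E[X] = C(17,5)·2^(1−C(5,2)) = 1547/128 ≈ 12.08594.


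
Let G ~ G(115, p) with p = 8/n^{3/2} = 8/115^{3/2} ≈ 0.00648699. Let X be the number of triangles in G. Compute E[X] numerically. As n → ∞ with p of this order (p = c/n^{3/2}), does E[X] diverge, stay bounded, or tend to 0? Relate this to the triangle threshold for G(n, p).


Number of potential triangles: C(115, 3) = 246905.
Each occurs with probability p³ ≈ (0.00648699)³ ≈ 2.72979277e-07.
By linearity: E[X] = C(115, 3)·p³ ≈ 246905 · 2.72979277e-07 ≈ 0.067400.
Since α = 3/2 > 1, p = c/n^{3/2} = o(1/n) is below the triangle threshold p ~ 1/n. Asymptotically E[X] ~ (c³/6)·n^{3(1−α)} = (8³/6)·n^{-1.5} → 0, so by Markov's inequality G has no triangles w.h.p.

E[X] ≈ 0.067400; in regime p = Θ(1/n^{3/2}) E[X] tends to 0 (below the triangle threshold p ~ 1/n).


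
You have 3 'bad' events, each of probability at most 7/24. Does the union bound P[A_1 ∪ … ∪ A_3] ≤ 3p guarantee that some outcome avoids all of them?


Union bound: P[∪_{i=1}^{3} A_i] ≤ Σ_i P[A_i] ≤ 3·p = 3·(7/24) = 7/8.
Numerically: 7/8 ≈ 0.87500.
Is 7/8 < 1? YES.
Since P[∪ A_i] ≤ 7/8 < 1, the complement has P[∩ A_i^c] ≥ 1 − 7/8 = 1/8 > 0, so some outcome avoids every A_i.

3·p = 7/8 ≈ 0.87500; existence CERTIFIED by the union bound.


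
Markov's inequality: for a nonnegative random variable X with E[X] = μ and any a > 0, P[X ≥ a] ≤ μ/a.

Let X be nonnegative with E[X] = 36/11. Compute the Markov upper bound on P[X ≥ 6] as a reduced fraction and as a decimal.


μ = E[X] = 36/11, a = 6.
Markov: P[X ≥ 6] ≤ μ/a = (36/11)/6 = 6/11.
Numerically: ≈ 0.5455.
(Since a = 6 > μ = 3.2727, the bound 6/11 is < 1 and informative.)

P[X ≥ 6] ≤ 6/11 ≈ 0.5455.


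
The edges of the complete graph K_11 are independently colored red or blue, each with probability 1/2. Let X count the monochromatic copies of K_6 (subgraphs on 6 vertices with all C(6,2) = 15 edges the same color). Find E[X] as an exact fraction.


Let X = Σ_S X_S over the C(11, 6) = 462 subsets S of size 6, where X_S = 1 if the K_6 on S is monochromatic.
For a fixed S, the K_6 on S has C(6, 2) = 15 edges. P[all 15 edges red] = (1/2)^15, and likewise for blue, so P[monochromatic] = 2·(1/2)^15 = 2^{1 − 15} = 1/16384.
By linearity of expectation: E[X] = C(11, 6) · 2^{1 − 15} = 462 · 1/16384 = 231/8192.
Numerically: E[X] ≈ 0.02820.

E[X] = C(11,6)·2^(1−C(6,2)) = 231/8192 ≈ 0.02820.


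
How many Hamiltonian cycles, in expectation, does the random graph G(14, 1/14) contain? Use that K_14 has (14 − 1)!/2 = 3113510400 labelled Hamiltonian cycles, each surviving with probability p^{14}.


K_14 has (14 − 1)!/2 = 3113510400 labelled Hamiltonian cycles.
For each such Hamiltonian cycle H, let X_H = 1 if all 14 edges of H are present in G. Then P[X_H = 1] = p^{14} = (1/14)^{14} = 1/11112006825558016.
By linearity of expectation: E[X] = Σ_H E[X_H] = 3113510400 · p^{14} = 3113510400 · 1/11112006825558016 = 868725/3100448333024.
Numerically: E[X] ≈ 2.8019e-07.

E[X] = 3113510400 · (1/14)^{14} = 868725/3100448333024 ≈ 2.8019e-07.


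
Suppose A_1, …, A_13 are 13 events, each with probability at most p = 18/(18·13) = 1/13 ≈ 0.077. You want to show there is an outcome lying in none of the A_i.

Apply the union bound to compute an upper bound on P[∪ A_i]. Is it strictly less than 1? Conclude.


Union bound: P[∪_{i=1}^{13} A_i] ≤ Σ_i P[A_i] ≤ 13·p = 13·(1/13) = 1.
Numerically: 1 ≈ 1.000.
Is 1 < 1? NO.
Since the bound 1 is ≥ 1, the union bound is uninformative here; it does NOT by itself certify existence.

13·p = 1 ≈ 1.000; existence NOT certified by the union bound.


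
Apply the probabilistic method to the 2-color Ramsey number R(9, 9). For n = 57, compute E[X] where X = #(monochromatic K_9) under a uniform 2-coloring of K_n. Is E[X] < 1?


E[X] = C(57, 9) · 2^{1 − 36} = 8996462475 · 2^{−35} = 8996462475/34359738368.
As a reduced fraction: E[X] = 8996462475/34359738368 ≈ 0.261832.
Is E[X] < 1? YES.
Since E[X] < 1, there exists a 2-coloring of K_{57} with no monochromatic K_9; hence R(9, 9) > 57.

E[X] = 8996462475/34359738368 ≈ 0.261832; E[X] < 1, so R(9, 9) > 57.


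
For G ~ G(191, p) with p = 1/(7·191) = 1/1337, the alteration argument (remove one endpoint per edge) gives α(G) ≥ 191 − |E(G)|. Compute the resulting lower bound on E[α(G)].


E[|E(G)|] = C(191, 2)·p = 18145 · (1/1337) = 95/7.
E[α(G)] ≥ n − E[|E(G)|] = 191 − 95/7 = 1242/7.
Numerically: ≈ 177.42857.
(This is only a lower bound; the true E[α(G)] may be larger.)

E[α(G)] ≥ 1242/7 ≈ 177.42857.


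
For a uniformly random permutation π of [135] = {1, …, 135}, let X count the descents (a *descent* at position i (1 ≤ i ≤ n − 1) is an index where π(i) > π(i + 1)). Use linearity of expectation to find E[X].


Write X = Σ X_I over i = 1, …, 134, with X_I the indicator of one descent.
There are 134 indicators.
For each fixed i, the pair (π(i), π(i+1)) is a uniformly random ordered pair of distinct values from {1, …, 135}; by symmetry P[π(i) > π(i+1)] = 1/2.
By linearity: E[X] = 134 · (1/2) = (135 − 1) · (1/2) = 67 ≈ 67.00000.

E[X] = 67 = 67.00000.


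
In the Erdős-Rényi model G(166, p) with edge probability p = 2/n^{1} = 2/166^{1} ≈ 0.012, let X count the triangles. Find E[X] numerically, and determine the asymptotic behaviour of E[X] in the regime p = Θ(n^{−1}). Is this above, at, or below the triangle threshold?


Number of potential triangles: C(166, 3) = 748660.
Each occurs with probability p³ ≈ (0.012)³ ≈ 1.74890e-06.
By linearity: E[X] = C(166, 3)·p³ ≈ 748660 · 1.74890e-06 ≈ 1.309.
Here α = 1, so p = 2/n is exactly at the triangle threshold p ~ 1/n. Asymptotically E[X] → c³/6 = 2³/6 = 4/3 ≈ 1.333, a bounded constant. In this regime the triangle count is asymptotically Poisson(c³/6).

E[X] ≈ 1.309; in regime p = Θ(1/n^{1}) E[X] stays bounded (at the triangle threshold p ~ 1/n).


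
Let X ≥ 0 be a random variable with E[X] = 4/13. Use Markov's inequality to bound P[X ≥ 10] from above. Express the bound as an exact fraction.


μ = E[X] = 4/13, a = 10.
Markov: P[X ≥ 10] ≤ μ/a = (4/13)/10 = 2/65.
Numerically: ≈ 0.031.
(Since a = 10 > μ = 0.308, the bound 2/65 is < 1 and informative.)

P[X ≥ 10] ≤ 2/65 ≈ 0.031.


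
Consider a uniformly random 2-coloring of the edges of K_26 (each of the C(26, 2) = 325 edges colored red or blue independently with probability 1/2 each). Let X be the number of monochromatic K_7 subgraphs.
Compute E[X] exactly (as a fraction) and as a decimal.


Let X = Σ_S X_S over the C(26, 7) = 657800 subsets S of size 7, where X_S = 1 if the K_7 on S is monochromatic.
For a fixed S, the K_7 on S has C(7, 2) = 21 edges. P[all 21 edges red] = (1/2)^21, and likewise for blue, so P[monochromatic] = 2·(1/2)^21 = 2^{1 − 21} = 1/1048576.
By linearity of expectation: E[X] = C(26, 7) · 2^{1 − 21} = 657800 · 1/1048576 = 82225/131072.
Numerically: E[X] ≈ 0.6273.

E[X] = C(26,7)·2^(1−C(7,2)) = 82225/131072 ≈ 0.6273.


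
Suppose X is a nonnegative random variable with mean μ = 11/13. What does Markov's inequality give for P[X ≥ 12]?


μ = E[X] = 11/13, a = 12.
Markov: P[X ≥ 12] ≤ μ/a = (11/13)/12 = 11/156.
Numerically: ≈ 0.07051.
(Since a = 12 > μ = 0.84615, the bound 11/156 is < 1 and informative.)

P[X ≥ 12] ≤ 11/156 ≈ 0.07051.


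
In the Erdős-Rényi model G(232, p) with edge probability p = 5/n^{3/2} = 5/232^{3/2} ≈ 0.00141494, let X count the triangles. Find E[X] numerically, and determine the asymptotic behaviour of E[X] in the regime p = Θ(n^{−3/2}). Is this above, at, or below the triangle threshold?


Number of potential triangles: C(232, 3) = 2054360.
Each occurs with probability p³ ≈ (0.00141494)³ ≈ 2.83278805e-09.
By linearity: E[X] = C(232, 3)·p³ ≈ 2054360 · 2.83278805e-09 ≈ 0.005820.
Since α = 3/2 > 1, p = c/n^{3/2} = o(1/n) is below the triangle threshold p ~ 1/n. Asymptotically E[X] ~ (c³/6)·n^{3(1−α)} = (5³/6)·n^{-1.5} → 0, so by Markov's inequality G has no triangles w.h.p.

E[X] ≈ 0.005820; in regime p = Θ(1/n^{3/2}) E[X] tends to 0 (below the triangle threshold p ~ 1/n).


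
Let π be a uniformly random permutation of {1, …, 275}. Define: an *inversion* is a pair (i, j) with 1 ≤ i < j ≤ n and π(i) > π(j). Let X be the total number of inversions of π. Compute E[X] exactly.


Write X = Σ X_I over the C(275, 2) = 37675 pairs i < j, with X_I the indicator of one inversion.
There are 37675 indicators.
For each fixed pair i < j, the values π(i) and π(j) are two distinct elements of {1, …, 275} in uniformly random order; by symmetry P[π(i) > π(j)] = 1/2.
By linearity: E[X] = 37675 · (1/2) = C(275, 2) · (1/2) = 37675/2 = 37675/2 ≈ 18837.500000.

E[X] = 37675/2 = 18837.500000.


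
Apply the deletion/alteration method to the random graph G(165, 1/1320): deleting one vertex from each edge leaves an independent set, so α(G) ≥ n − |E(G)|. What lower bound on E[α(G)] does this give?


E[|E(G)|] = C(165, 2)·p = 13530 · (1/1320) = 41/4.
E[α(G)] ≥ n − E[|E(G)|] = 165 − 41/4 = 619/4.
Numerically: ≈ 154.75000.
(This is only a lower bound; the true E[α(G)] may be larger.)

E[α(G)] ≥ 619/4 ≈ 154.75000.


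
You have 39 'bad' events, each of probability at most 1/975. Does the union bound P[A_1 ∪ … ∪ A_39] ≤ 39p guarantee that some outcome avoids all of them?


Union bound: P[∪_{i=1}^{39} A_i] ≤ Σ_i P[A_i] ≤ 39·p = 39·(1/975) = 1/25.
Numerically: 1/25 ≈ 0.040000.
Is 1/25 < 1? YES.
Since P[∪ A_i] ≤ 1/25 < 1, the complement has P[∩ A_i^c] ≥ 1 − 1/25 = 24/25 > 0, so some outcome avoids every A_i.

39·p = 1/25 ≈ 0.040000; existence CERTIFIED by the union bound.


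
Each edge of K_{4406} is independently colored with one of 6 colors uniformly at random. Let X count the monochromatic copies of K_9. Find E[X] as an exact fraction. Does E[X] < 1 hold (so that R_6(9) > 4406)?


E[X] = C(4406, 9) · 6^{1 − 36} = 1710356485221788389505285700 · 6^{−35} = 1710356485221788389505285700/1719070799748422591028658176.
As a reduced fraction: E[X] = 142529707101815699125440475/143255899979035215919054848 ≈ 0.9949308.
Is E[X] < 1? YES.
Since E[X] < 1, there exists a 6-coloring of K_{4406} with no monochromatic K_9; hence R_6(9) > 4406.

E[X] = 142529707101815699125440475/143255899979035215919054848 ≈ 0.9949308; E[X] < 1, so R_6(9) > 4406.


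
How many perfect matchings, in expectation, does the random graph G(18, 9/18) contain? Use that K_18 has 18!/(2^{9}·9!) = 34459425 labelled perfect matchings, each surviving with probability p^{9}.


K_18 has 18!/(2^{9}·9!) = 34459425 labelled perfect matchings.
For each such perfect matching H, let X_H = 1 if all 9 edges of H are present in G. Then P[X_H = 1] = p^{9} = (1/2)^{9} = 1/512.
By linearity of expectation: E[X] = Σ_H E[X_H] = 34459425 · p^{9} = 34459425 · 1/512 = 34459425/512.
Numerically: E[X] ≈ 6.73e+04.

E[X] = 34459425 · (1/2)^{9} = 34459425/512 ≈ 6.73e+04.


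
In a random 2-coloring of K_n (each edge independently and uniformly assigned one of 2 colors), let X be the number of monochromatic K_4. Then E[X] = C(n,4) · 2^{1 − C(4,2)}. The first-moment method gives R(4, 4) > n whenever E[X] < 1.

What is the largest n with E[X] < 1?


We need C(n, 4) · 2^{1 − 6} < 1, i.e. C(n, 4) < 2^{6 − 1} = 32.
Check values of n near the boundary:
  n = 4: C(4, 4) = 1; 1 < 32? YES
  n = 5: C(5, 4) = 5; 5 < 32? YES
  n = 6: C(6, 4) = 15; 15 < 32? YES
  n = 7: C(7, 4) = 35; 35 < 32? NO
The largest n with C(n, 4) < 32 is n = 6 (where E[X] = 15/32 ≈ 0.4687500). Hence R(4, 4) > 6, i.e. R(4, 4) ≥ 7.

Largest n = 6; hence R(4, 4) > 6.


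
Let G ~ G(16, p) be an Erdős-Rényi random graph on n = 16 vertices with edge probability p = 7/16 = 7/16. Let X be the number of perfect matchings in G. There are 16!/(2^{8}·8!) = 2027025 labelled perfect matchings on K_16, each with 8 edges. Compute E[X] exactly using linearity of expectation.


K_16 has 16!/(2^{8}·8!) = 2027025 labelled perfect matchings.
For each such perfect matching H, let X_H = 1 if all 8 edges of H are present in G. Then P[X_H = 1] = p^{8} = (7/16)^{8} = 5764801/4294967296.
By linearity: E[X] = Σ_H E[X_H] = 2027025 · p^{8} = 2027025 · 5764801/4294967296 = 11685395747025/4294967296.
Numerically: E[X] ≈ 2720.7.

E[X] = 2027025 · (7/16)^{8} = 11685395747025/4294967296 ≈ 2720.7.


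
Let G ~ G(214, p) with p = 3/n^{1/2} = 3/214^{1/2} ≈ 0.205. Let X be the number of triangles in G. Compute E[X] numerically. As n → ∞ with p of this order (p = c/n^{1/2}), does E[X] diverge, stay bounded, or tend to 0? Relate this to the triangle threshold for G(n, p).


Number of potential triangles: C(214, 3) = 1610564.
Each occurs with probability p³ ≈ (0.205)³ ≈ 8.62468e-03.
By linearity: E[X] = C(214, 3)·p³ ≈ 1610564 · 8.62468e-03 ≈ 13890.603.
Since α = 1/2 < 1, p = c/n^{1/2} ≫ 1/n is above the triangle threshold p ~ 1/n. Asymptotically E[X] ~ (c³/6)·n^{3(1−α)} = (3³/6)·n^{1.5} → ∞; triangles are abundant w.h.p.

E[X] ≈ 13890.603; in regime p = Θ(1/n^{1/2}) E[X] diverges (above the triangle threshold p ~ 1/n).


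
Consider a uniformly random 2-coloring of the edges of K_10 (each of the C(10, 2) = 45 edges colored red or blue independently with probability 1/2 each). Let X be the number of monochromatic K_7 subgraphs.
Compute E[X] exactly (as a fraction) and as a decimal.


Let X = Σ_S X_S over the C(10, 7) = 120 subsets S of size 7, where X_S = 1 if the K_7 on S is monochromatic.
For a fixed S, the K_7 on S has C(7, 2) = 21 edges. P[all 21 edges red] = (1/2)^21, and likewise for blue, so P[monochromatic] = 2·(1/2)^21 = 2^{1 − 21} = 1/1048576.
Summing: E[X] = C(10, 7) · 2^{1 − 21} = 120 · 1/1048576 = 15/131072.
Numerically: E[X] ≈ 0.000.

E[X] = C(10,7)·2^(1−C(7,2)) = 15/131072 ≈ 0.000.


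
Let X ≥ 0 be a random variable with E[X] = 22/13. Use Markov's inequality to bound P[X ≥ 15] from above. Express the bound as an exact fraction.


μ = E[X] = 22/13, a = 15.
Markov: P[X ≥ 15] ≤ μ/a = (22/13)/15 = 22/195.
Numerically: ≈ 0.113.
(Since a = 15 > μ = 1.692, the bound 22/195 is < 1 and informative.)

P[X ≥ 15] ≤ 22/195 ≈ 0.113.


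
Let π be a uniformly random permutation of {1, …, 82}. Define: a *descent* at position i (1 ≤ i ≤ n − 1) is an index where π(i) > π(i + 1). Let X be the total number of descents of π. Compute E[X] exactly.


Write X = Σ X_I over i = 1, …, 81, with X_I the indicator of one descent.
There are 81 indicators.
For each fixed i, the pair (π(i), π(i+1)) is a uniformly random ordered pair of distinct values from {1, …, 82}; by symmetry P[π(i) > π(i+1)] = 1/2.
By linearity: E[X] = 81 · (1/2) = (82 − 1) · (1/2) = 81/2 ≈ 40.5000.

E[X] = 81/2 = 40.5000.


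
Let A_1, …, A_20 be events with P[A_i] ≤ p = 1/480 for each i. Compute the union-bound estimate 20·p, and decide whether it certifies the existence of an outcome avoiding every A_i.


Union bound: P[∪_{i=1}^{20} A_i] ≤ Σ_i P[A_i] ≤ 20·p = 20·(1/480) = 1/24.
Numerically: 1/24 ≈ 0.041667.
Is 1/24 < 1? YES.
Since P[∪ A_i] ≤ 1/24 < 1, the complement has P[∩ A_i^c] ≥ 1 − 1/24 = 23/24 > 0, so some outcome avoids every A_i.

20·p = 1/24 ≈ 0.041667; existence CERTIFIED by the union bound.


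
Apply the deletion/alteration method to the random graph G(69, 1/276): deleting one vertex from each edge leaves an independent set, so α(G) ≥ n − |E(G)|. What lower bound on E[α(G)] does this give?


E[|E(G)|] = C(69, 2)·p = 2346 · (1/276) = 17/2.
E[α(G)] ≥ n − E[|E(G)|] = 69 − 17/2 = 121/2.
Numerically: ≈ 60.50000.
(This is only a lower bound; the true E[α(G)] may be larger.)

E[α(G)] ≥ 121/2 ≈ 60.50000.


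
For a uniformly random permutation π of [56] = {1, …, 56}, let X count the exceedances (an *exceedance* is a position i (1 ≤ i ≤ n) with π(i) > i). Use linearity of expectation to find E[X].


Write X = Σ_{i=1}^{56} X_i, where X_i = 1_{π(i) > i}.
For each fixed i, π(i) is uniform over {1, …, 56} (marginal of a uniform permutation), so P[π(i) > i] = (n − i)/n. Summing: Σ_{i=1}^{56} (n − i)/n = (0 + 1 + … + 55)/56 = 56(56 − 1)/(2·56) = (56 − 1)/2.
Hence E[X] = Σ_{i=1}^{56} (56 − i)/56 = 55/2 ≈ 27.500.

E[X] = 55/2 = 27.500.


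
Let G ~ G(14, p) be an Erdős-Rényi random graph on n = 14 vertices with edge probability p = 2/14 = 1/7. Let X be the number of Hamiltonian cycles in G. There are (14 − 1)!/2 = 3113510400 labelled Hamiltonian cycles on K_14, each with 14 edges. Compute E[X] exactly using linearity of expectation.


K_14 has (14 − 1)!/2 = 3113510400 labelled Hamiltonian cycles.
For each such Hamiltonian cycle H, let X_H = 1 if all 14 edges of H are present in G. Then P[X_H = 1] = p^{14} = (1/7)^{14} = 1/678223072849.
By linearity of expectation: E[X] = Σ_H E[X_H] = 3113510400 · p^{14} = 3113510400 · 1/678223072849 = 444787200/96889010407.
Numerically: E[X] ≈ 0.00459069.

E[X] = 3113510400 · (1/7)^{14} = 444787200/96889010407 ≈ 0.00459069.


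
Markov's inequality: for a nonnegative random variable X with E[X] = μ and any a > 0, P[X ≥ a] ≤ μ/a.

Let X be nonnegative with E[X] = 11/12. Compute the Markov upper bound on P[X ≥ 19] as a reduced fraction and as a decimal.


μ = E[X] = 11/12, a = 19.
Markov: P[X ≥ 19] ≤ μ/a = (11/12)/19 = 11/228.
Numerically: ≈ 0.048246.
(Since a = 19 > μ = 0.916667, the bound 11/228 is < 1 and informative.)

P[X ≥ 19] ≤ 11/228 ≈ 0.048246.


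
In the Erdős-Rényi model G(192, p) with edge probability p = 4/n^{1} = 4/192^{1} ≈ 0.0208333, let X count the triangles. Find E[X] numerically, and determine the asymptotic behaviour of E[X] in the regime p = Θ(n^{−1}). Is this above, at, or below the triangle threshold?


Number of potential triangles: C(192, 3) = 1161280.
Each occurs with probability p³ ≈ (0.0208333)³ ≈ 9.04224537e-06.
By linearity: E[X] = C(192, 3)·p³ ≈ 1161280 · 9.04224537e-06 ≈ 10.500579.
Here α = 1, so p = 4/n is exactly at the triangle threshold p ~ 1/n. Asymptotically E[X] → c³/6 = 4³/6 = 32/3 ≈ 10.666667, a bounded constant. In this regime the triangle count is asymptotically Poisson(c³/6).

E[X] ≈ 10.500579; in regime p = Θ(1/n^{1}) E[X] stays bounded (at the triangle threshold p ~ 1/n).


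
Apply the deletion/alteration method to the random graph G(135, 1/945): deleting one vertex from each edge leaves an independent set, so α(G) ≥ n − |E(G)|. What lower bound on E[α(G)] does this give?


E[|E(G)|] = C(135, 2)·p = 9045 · (1/945) = 67/7.
E[α(G)] ≥ n − E[|E(G)|] = 135 − 67/7 = 878/7.
Numerically: ≈ 125.428571.
(This is only a lower bound; the true E[α(G)] may be larger.)

E[α(G)] ≥ 878/7 ≈ 125.428571.


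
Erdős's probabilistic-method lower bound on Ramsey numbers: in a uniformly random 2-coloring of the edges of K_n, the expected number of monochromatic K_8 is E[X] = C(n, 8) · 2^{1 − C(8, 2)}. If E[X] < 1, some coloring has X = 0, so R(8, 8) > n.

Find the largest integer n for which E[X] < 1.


We need C(n, 8) · 2^{1 − 28} < 1, i.e. C(n, 8) < 2^{28 − 1} = 134217728.
Check values of n near the boundary:
  n = 39: C(39, 8) = 61523748; 61523748 < 134217728? YES
  n = 40: C(40, 8) = 76904685; 76904685 < 134217728? YES
  n = 41: C(41, 8) = 95548245; 95548245 < 134217728? YES
  n = 42: C(42, 8) = 118030185; 118030185 < 134217728? YES
  n = 43: C(43, 8) = 145008513; 145008513 < 134217728? NO
The largest n with C(n, 8) < 134217728 is n = 42 (where E[X] = 118030185/134217728 ≈ 0.8794). Hence R(8, 8) > 42, i.e. R(8, 8) ≥ 43.

Largest n = 42; hence R(8, 8) > 42.


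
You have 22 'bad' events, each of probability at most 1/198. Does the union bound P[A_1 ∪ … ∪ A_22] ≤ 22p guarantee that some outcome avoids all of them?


Union bound: P[∪_{i=1}^{22} A_i] ≤ Σ_i P[A_i] ≤ 22·p = 22·(1/198) = 1/9.
Numerically: 1/9 ≈ 0.111111.
Is 1/9 < 1? YES.
Since P[∪ A_i] ≤ 1/9 < 1, the complement has P[∩ A_i^c] ≥ 1 − 1/9 = 8/9 > 0, so some outcome avoids every A_i.

22·p = 1/9 ≈ 0.111111; existence CERTIFIED by the union bound.


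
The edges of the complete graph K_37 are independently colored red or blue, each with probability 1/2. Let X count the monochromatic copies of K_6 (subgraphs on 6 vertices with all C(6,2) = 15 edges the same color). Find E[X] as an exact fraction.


Let X = Σ_S X_S over the C(37, 6) = 2324784 subsets S of size 6, where X_S = 1 if the K_6 on S is monochromatic.
For a fixed S, the K_6 on S has C(6, 2) = 15 edges. P[all 15 edges red] = (1/2)^15, and likewise for blue, so P[monochromatic] = 2·(1/2)^15 = 2^{1 − 15} = 1/16384.
By linearity of expectation: E[X] = C(37, 6) · 2^{1 − 15} = 2324784 · 1/16384 = 145299/1024.
Numerically: E[X] ≈ 141.8936.

E[X] = C(37,6)·2^(1−C(6,2)) = 145299/1024 ≈ 141.8936.


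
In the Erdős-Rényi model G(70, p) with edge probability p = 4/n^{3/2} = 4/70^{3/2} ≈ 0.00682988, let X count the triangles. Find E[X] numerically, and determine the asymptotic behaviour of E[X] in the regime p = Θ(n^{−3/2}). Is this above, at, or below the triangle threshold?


Number of potential triangles: C(70, 3) = 54740.
Each occurs with probability p³ ≈ (0.00682988)³ ≈ 3.18594881e-07.
By linearity: E[X] = C(70, 3)·p³ ≈ 54740 · 3.18594881e-07 ≈ 0.017440.
Since α = 3/2 > 1, p = c/n^{3/2} = o(1/n) is below the triangle threshold p ~ 1/n. Asymptotically E[X] ~ (c³/6)·n^{3(1−α)} = (4³/6)·n^{-1.5} → 0, so by Markov's inequality G has no triangles w.h.p.

E[X] ≈ 0.017440; in regime p = Θ(1/n^{3/2}) E[X] tends to 0 (below the triangle threshold p ~ 1/n).


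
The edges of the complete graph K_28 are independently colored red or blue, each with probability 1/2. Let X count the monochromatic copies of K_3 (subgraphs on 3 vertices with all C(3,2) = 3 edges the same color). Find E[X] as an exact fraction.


Let X = Σ_S X_S over the C(28, 3) = 3276 subsets S of size 3, where X_S = 1 if the K_3 on S is monochromatic.
For a fixed S, the K_3 on S has C(3, 2) = 3 edges. P[all 3 edges red] = (1/2)^3, and likewise for blue, so P[monochromatic] = 2·(1/2)^3 = 2^{1 − 3} = 1/4.
By linearity of expectation: E[X] = C(28, 3) · 2^{1 − 3} = 3276 · 1/4 = 819.
Numerically: E[X] ≈ 819.00000.

E[X] = C(28,3)·2^(1−C(3,2)) = 819 ≈ 819.00000.


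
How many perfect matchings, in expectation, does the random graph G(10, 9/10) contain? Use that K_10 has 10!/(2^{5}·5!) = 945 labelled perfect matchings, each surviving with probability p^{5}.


K_10 has 10!/(2^{5}·5!) = 945 labelled perfect matchings.
For each such perfect matching H, let X_H = 1 if all 5 edges of H are present in G. Then P[X_H = 1] = p^{5} = (9/10)^{5} = 59049/100000.
By linearity: E[X] = Σ_H E[X_H] = 945 · p^{5} = 945 · 59049/100000 = 11160261/20000.
Numerically: E[X] ≈ 558.013.

E[X] = 945 · (9/10)^{5} = 11160261/20000 ≈ 558.013.


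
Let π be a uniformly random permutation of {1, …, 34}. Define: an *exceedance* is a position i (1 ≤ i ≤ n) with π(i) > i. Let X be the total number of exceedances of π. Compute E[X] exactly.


Write X = Σ_{i=1}^{34} X_i, where X_i = 1_{π(i) > i}.
For each fixed i, π(i) is uniform over {1, …, 34} (marginal of a uniform permutation), so P[π(i) > i] = (n − i)/n. Summing: Σ_{i=1}^{34} (n − i)/n = (0 + 1 + … + 33)/34 = 34(34 − 1)/(2·34) = (34 − 1)/2.
Hence E[X] = Σ_{i=1}^{34} (34 − i)/34 = 33/2 ≈ 16.500.

E[X] = 33/2 = 16.500.


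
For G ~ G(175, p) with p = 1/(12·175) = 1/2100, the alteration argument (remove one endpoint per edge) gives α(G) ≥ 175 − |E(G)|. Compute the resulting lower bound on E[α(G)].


E[|E(G)|] = C(175, 2)·p = 15225 · (1/2100) = 29/4.
E[α(G)] ≥ n − E[|E(G)|] = 175 − 29/4 = 671/4.
Numerically: ≈ 167.750.
(This is only a lower bound; the true E[α(G)] may be larger.)

E[α(G)] ≥ 671/4 ≈ 167.750.


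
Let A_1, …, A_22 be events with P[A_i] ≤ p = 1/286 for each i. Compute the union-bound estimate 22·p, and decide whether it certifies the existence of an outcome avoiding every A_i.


Union bound: P[∪_{i=1}^{22} A_i] ≤ Σ_i P[A_i] ≤ 22·p = 22·(1/286) = 1/13.
Numerically: 1/13 ≈ 0.0769.
Is 1/13 < 1? YES.
Since P[∪ A_i] ≤ 1/13 < 1, the complement has P[∩ A_i^c] ≥ 1 − 1/13 = 12/13 > 0, so some outcome avoids every A_i.

22·p = 1/13 ≈ 0.0769; existence CERTIFIED by the union bound.


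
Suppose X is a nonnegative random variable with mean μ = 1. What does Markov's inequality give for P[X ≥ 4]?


μ = E[X] = 1, a = 4.
Markov: P[X ≥ 4] ≤ μ/a = (1)/4 = 1/4.
Numerically: ≈ 0.2500.
(Since a = 4 > μ = 1.0000, the bound 1/4 is < 1 and informative.)

P[X ≥ 4] ≤ 1/4 ≈ 0.2500.


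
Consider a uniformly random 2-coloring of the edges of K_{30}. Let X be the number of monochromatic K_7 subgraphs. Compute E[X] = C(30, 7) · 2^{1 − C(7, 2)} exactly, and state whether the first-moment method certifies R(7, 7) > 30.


E[X] = C(30, 7) · 2^{1 − 21} = 2035800 · 2^{−20} = 2035800/1048576.
As a reduced fraction: E[X] = 254475/131072 ≈ 1.9415.
Is E[X] < 1? NO.
Since E[X] ≥ 1, the first-moment bound is inconclusive at n = 30; it does NOT by itself certify R(7, 7) > 30.

E[X] = 254475/131072 ≈ 1.9415; E[X] ≥ 1; first-moment method inconclusive here.


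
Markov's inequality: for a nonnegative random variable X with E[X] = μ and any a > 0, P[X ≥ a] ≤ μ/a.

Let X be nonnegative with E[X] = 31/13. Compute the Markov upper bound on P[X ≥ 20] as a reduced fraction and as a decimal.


μ = E[X] = 31/13, a = 20.
Markov: P[X ≥ 20] ≤ μ/a = (31/13)/20 = 31/260.
Numerically: ≈ 0.11923.
(Since a = 20 > μ = 2.38462, the bound 31/260 is < 1 and informative.)

P[X ≥ 20] ≤ 31/260 ≈ 0.11923.


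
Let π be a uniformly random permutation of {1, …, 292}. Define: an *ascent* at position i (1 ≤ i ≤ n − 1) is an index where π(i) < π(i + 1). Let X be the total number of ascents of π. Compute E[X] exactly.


Write X = Σ X_I over i = 1, …, 291, with X_I the indicator of one ascent.
There are 291 indicators.
For each fixed i, the pair (π(i), π(i+1)) is a uniformly random ordered pair of distinct values from {1, …, 292}; by symmetry P[π(i) < π(i+1)] = 1/2.
By linearity: E[X] = 291 · (1/2) = (292 − 1) · (1/2) = 291/2 ≈ 145.50000.

E[X] = 291/2 = 145.50000.


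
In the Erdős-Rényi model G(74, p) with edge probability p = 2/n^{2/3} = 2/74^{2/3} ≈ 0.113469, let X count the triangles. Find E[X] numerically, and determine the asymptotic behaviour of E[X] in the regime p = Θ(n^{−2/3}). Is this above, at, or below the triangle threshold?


Number of potential triangles: C(74, 3) = 64824.
Each occurs with probability p³ ≈ (0.113469)³ ≈ 1.46092038e-03.
By linearity: E[X] = C(74, 3)·p³ ≈ 64824 · 1.46092038e-03 ≈ 94.702703.
Since α = 2/3 < 1, p = c/n^{2/3} ≫ 1/n is above the triangle threshold p ~ 1/n. Asymptotically E[X] ~ (c³/6)·n^{3(1−α)} = (2³/6)·n^{1} → ∞; triangles are abundant w.h.p.

E[X] ≈ 94.702703; in regime p = Θ(1/n^{2/3}) E[X] diverges (above the triangle threshold p ~ 1/n).


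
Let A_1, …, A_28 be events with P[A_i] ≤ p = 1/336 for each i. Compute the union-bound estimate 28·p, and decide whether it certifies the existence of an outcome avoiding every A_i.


Union bound: P[∪_{i=1}^{28} A_i] ≤ Σ_i P[A_i] ≤ 28·p = 28·(1/336) = 1/12.
Numerically: 1/12 ≈ 0.0833333.
Is 1/12 < 1? YES.
Since P[∪ A_i] ≤ 1/12 < 1, the complement has P[∩ A_i^c] ≥ 1 − 1/12 = 11/12 > 0, so some outcome avoids every A_i.

28·p = 1/12 ≈ 0.0833333; existence CERTIFIED by the union bound.


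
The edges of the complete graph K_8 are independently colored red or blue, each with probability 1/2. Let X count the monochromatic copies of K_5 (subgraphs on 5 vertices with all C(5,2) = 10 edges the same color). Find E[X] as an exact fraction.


Let X = Σ_S X_S over the C(8, 5) = 56 subsets S of size 5, where X_S = 1 if the K_5 on S is monochromatic.
For a fixed S, the K_5 on S has C(5, 2) = 10 edges. P[all 10 edges red] = (1/2)^10, and likewise for blue, so P[monochromatic] = 2·(1/2)^10 = 2^{1 − 10} = 1/512.
By linearity: E[X] = C(8, 5) · 2^{1 − 10} = 56 · 1/512 = 7/64.
Numerically: E[X] ≈ 0.109.

E[X] = C(8,5)·2^(1−C(5,2)) = 7/64 ≈ 0.109.


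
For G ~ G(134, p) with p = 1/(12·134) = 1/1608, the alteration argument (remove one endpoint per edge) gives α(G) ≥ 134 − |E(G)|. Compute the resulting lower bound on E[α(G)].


E[|E(G)|] = C(134, 2)·p = 8911 · (1/1608) = 133/24.
E[α(G)] ≥ n − E[|E(G)|] = 134 − 133/24 = 3083/24.
Numerically: ≈ 128.458333.
(This is only a lower bound; the true E[α(G)] may be larger.)

E[α(G)] ≥ 3083/24 ≈ 128.458333.


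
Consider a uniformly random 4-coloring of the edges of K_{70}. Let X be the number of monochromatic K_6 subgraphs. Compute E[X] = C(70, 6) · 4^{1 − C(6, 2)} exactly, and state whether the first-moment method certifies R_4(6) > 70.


E[X] = C(70, 6) · 4^{1 − 15} = 131115985 · 4^{−14} = 131115985/268435456.
As a reduced fraction: E[X] = 131115985/268435456 ≈ 0.48845.
Is E[X] < 1? YES.
Since E[X] < 1, there exists a 4-coloring of K_{70} with no monochromatic K_6; hence R_4(6) > 70.

E[X] = 131115985/268435456 ≈ 0.48845; E[X] < 1, so R_4(6) > 70.


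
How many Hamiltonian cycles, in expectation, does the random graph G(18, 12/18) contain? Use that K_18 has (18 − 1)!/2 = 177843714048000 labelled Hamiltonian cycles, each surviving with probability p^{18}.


K_18 has (18 − 1)!/2 = 177843714048000 labelled Hamiltonian cycles.
For each such Hamiltonian cycle H, let X_H = 1 if all 18 edges of H are present in G. Then P[X_H = 1] = p^{18} = (2/3)^{18} = 262144/387420489.
By linearity: E[X] = Σ_H E[X_H] = 177843714048000 · p^{18} = 177843714048000 · 262144/387420489 = 63951526166528000/531441.
Numerically: E[X] ≈ 1.203e+11.

E[X] = 177843714048000 · (2/3)^{18} = 63951526166528000/531441 ≈ 1.203e+11.


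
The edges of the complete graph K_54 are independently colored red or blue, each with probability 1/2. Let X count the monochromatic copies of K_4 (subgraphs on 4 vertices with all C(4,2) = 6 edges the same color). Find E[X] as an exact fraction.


Let X = Σ_S X_S over the C(54, 4) = 316251 subsets S of size 4, where X_S = 1 if the K_4 on S is monochromatic.
For a fixed S, the K_4 on S has C(4, 2) = 6 edges. P[all 6 edges red] = (1/2)^6, and likewise for blue, so P[monochromatic] = 2·(1/2)^6 = 2^{1 − 6} = 1/32.
By linearity of expectation: E[X] = C(54, 4) · 2^{1 − 6} = 316251 · 1/32 = 316251/32.
Numerically: E[X] ≈ 9882.8438.

E[X] = C(54,4)·2^(1−C(4,2)) = 316251/32 ≈ 9882.8438.


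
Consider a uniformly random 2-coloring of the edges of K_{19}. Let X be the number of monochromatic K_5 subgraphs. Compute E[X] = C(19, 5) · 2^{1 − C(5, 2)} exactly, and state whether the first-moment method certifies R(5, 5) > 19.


E[X] = C(19, 5) · 2^{1 − 10} = 11628 · 2^{−9} = 11628/512.
As a reduced fraction: E[X] = 2907/128 ≈ 22.710938.
Is E[X] < 1? NO.
Since E[X] ≥ 1, the first-moment bound is inconclusive at n = 19; it does NOT by itself certify R(5, 5) > 19.

E[X] = 2907/128 ≈ 22.710938; E[X] ≥ 1; first-moment method inconclusive here.


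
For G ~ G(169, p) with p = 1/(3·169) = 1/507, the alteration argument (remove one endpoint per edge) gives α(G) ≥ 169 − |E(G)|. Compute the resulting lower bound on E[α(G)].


E[|E(G)|] = C(169, 2)·p = 14196 · (1/507) = 28.
E[α(G)] ≥ n − E[|E(G)|] = 169 − 28 = 141.
Numerically: ≈ 141.0000.
(This is only a lower bound; the true E[α(G)] may be larger.)

E[α(G)] ≥ 141 ≈ 141.0000.


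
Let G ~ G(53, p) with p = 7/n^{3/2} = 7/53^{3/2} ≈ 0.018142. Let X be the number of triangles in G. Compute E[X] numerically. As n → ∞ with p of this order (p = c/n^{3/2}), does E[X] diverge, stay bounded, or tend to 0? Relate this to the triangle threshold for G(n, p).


Number of potential triangles: C(53, 3) = 23426.
Each occurs with probability p³ ≈ (0.018142)³ ≈ 5.97107748e-06.
By linearity: E[X] = C(53, 3)·p³ ≈ 23426 · 5.97107748e-06 ≈ 0.139878.
Since α = 3/2 > 1, p = c/n^{3/2} = o(1/n) is below the triangle threshold p ~ 1/n. Asymptotically E[X] ~ (c³/6)·n^{3(1−α)} = (7³/6)·n^{-1.5} → 0, so by Markov's inequality G has no triangles w.h.p.

E[X] ≈ 0.139878; in regime p = Θ(1/n^{3/2}) E[X] tends to 0 (below the triangle threshold p ~ 1/n).
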